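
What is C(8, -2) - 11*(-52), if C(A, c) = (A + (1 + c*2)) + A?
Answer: 585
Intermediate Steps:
C(A, c) = 1 + 2*A + 2*c (C(A, c) = (A + (1 + 2*c)) + A = (1 + A + 2*c) + A = 1 + 2*A + 2*c)
C(8, -2) - 11*(-52) = (1 + 2*8 + 2*(-2)) - 11*(-52) = (1 + 16 - 4) + 572 = 13 + 572 = 585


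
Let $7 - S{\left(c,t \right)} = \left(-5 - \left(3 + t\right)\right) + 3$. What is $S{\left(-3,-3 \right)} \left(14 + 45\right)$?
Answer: $531$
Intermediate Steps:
$S{\left(c,t \right)} = 12 + t$ ($S{\left(c,t \right)} = 7 - \left(\left(-5 - \left(3 + t\right)\right) + 3\right) = 7 - \left(\left(-8 - t\right) + 3\right) = 7 - \left(-5 - t\right) = 7 + \left(5 + t\right) = 12 + t$)
$S{\left(-3,-3 \right)} \left(14 + 45\right) = \left(12 - 3\right) \left(14 + 45\right) = 9 \cdot 59 = 531$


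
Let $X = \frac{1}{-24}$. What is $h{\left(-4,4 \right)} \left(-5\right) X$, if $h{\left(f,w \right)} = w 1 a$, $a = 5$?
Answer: $\frac{25}{6} \approx 4.1667$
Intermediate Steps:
$h{\left(f,w \right)} = 5 w$ ($h{\left(f,w \right)} = w 1 \cdot 5 = w 5 = 5 w$)
$X = - \frac{1}{24} \approx -0.041667$
$h{\left(-4,4 \right)} \left(-5\right) X = 5 \cdot 4 \left(-5\right) \left(- \frac{1}{24}\right) = 20 \left(-5\right) \left(- \frac{1}{24}\right) = \left(-100\right) \left(- \frac{1}{24}\right) = \frac{25}{6}$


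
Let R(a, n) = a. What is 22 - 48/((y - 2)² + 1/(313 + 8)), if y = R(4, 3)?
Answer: 12862/1285 ≈ 10.009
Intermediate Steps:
y = 4
22 - 48/((y - 2)² + 1/(313 + 8)) = 22 - 48/((4 - 2)² + 1/(313 + 8)) = 22 - 48/(2² + 1/321) = 22 - 48/(4 + 1/321) = 22 - 48/1285/321 = 22 - 48*321/1285 = 22 - 15408/1285 = 12862/1285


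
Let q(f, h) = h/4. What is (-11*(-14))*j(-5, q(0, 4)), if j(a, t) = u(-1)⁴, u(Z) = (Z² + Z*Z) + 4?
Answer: 199584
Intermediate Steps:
u(Z) = 4 + 2*Z² (u(Z) = (Z² + Z²) + 4 = 2*Z² + 4 = 4 + 2*Z²)
q(f, h) = h/4 (q(f, h) = h*(¼) = h/4)
j(a, t) = 1296 (j(a, t) = (4 + 2*(-1)²)⁴ = (4 + 2*1)⁴ = (4 + 2)⁴ = 6⁴ = 1296)
(-11*(-14))*j(-5, q(0, 4)) = -11*(-14)*1296 = 154*1296 = 199584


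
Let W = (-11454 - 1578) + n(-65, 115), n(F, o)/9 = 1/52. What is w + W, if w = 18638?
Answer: 291521/52 ≈ 5606.2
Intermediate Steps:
n(F, o) = 9/52
W = -677655/52 (W = (-11454 - 1578) + 9/52 = -13032 + 9/52 = -677655/52 ≈ -13032.)
w + W = 18638 - 677655/52 = 291521/52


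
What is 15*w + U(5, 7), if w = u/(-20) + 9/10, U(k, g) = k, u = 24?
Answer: ½ ≈ 0.50000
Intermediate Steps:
w = -3/10 (w = 24/(-20) + 9/10 = 24*(-1/20) + 9*(⅒) = -6/5 + 9/10 = -3/10 ≈ -0.30000)
15*w + U(5, 7) = 15*(-3/10) + 5 = -9/2 + 5 = ½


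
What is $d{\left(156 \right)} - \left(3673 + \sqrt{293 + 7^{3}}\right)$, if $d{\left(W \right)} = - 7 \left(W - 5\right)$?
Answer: $-4730 - 2 \sqrt{159} \approx -4755.2$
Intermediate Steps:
$d{\left(W \right)} = 35 - 7 W$ ($d{\left(W \right)} = - 7 \left(-5 + W\right) = 35 - 7 W$)
$d{\left(156 \right)} - \left(3673 + \sqrt{293 + 7^{3}}\right) = \left(35 - 1092\right) - \left(3673 + \sqrt{293 + 7^{3}}\right) = \left(35 - 1092\right) - \left(3673 + \sqrt{293 + 343}\right) = -1057 - \left(3673 + \sqrt{636}\right) = -1057 - \left(3673 + 2 \sqrt{159}\right) = -4730 - 2 \sqrt{159}$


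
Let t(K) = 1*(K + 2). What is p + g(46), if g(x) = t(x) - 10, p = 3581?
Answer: 3619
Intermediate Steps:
t(K) = 2 + K (t(K) = 1*(2 + K) = 2 + K)
g(x) = -8 + x (g(x) = (2 + x) - 10 = -8 + x)
p + g(46) = 3581 + (-8 + 46) = 3581 + 38 = 3619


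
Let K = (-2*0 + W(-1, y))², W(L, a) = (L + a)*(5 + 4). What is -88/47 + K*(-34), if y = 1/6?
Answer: -179951/94 ≈ -1914.4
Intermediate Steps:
y = ⅙ ≈ 0.16667
W(L, a) = 9*L + 9*a (W(L, a) = (L + a)*9 = 9*L + 9*a)
K = 225/4 (K = (-2*0 + (9*(-1) + 9*(⅙)))² = (0 + (-9 + 3/2))² = (0 - 15/2)² = (-15/2)² = 225/4 ≈ 56.250)
-88/47 + K*(-34) = -88/47 + (225/4)*(-34) = -88*1/47 - 3825/2 = -88/47 - 3825/2 = -179951/94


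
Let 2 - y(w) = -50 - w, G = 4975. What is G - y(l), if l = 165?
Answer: 4758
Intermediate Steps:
y(w) = 52 + w (y(w) = 2 - (-50 - w) = 2 + (50 + w) = 52 + w)
G - y(l) = 4975 - (52 + 165) = 4975 - 1*217 = 4975 - 217 = 4758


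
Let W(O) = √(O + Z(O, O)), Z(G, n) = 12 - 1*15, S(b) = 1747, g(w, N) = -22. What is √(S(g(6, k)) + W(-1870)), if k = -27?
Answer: √(1747 + I*√1873) ≈ 41.8 + 0.5177*I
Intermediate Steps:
Z(G, n) = -3 (Z(G, n) = 12 - 15 = -3)
W(O) = √(-3 + O) (W(O) = √(O - 3) = √(-3 + O))
√(S(g(6, k)) + W(-1870)) = √(1747 + √(-3 - 1870)) = √(1747 + √(-1873)) = √(1747 + I*√1873)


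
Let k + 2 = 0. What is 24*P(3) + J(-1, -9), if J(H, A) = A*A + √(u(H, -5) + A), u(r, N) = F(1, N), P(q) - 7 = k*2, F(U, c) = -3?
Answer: 153 + 2*I*√3 ≈ 153.0 + 3.4641*I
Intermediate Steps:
k = -2 (k = -2 + 0 = -2)
P(q) = 3 (P(q) = 7 - 2*2 = 7 - 4 = 3)
u(r, N) = -3
J(H, A) = A² + √(-3 + A) (J(H, A) = A*A + √(-3 + A) = A² + √(-3 + A))
24*P(3) + J(-1, -9) = 24*3 + ((-9)² + √(-3 - 9)) = 72 + (81 + √(-12)) = 72 + (81 + 2*I*√3) = 153 + 2*I*√3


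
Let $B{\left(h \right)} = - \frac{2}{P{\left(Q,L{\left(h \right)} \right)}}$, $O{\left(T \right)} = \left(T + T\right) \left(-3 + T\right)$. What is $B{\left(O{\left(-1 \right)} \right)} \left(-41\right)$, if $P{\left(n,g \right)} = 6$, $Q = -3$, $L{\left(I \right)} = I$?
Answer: $\frac{41}{3} \approx 13.667$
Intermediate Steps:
$O{\left(T \right)} = 2 T \left(-3 + T\right)$
$B{\left(h \right)} = - \frac{1}{3}$ ($B{\left(h \right)} = - \frac{2}{6} = \left(-2\right) \frac{1}{6} = - \frac{1}{3}$)
$B{\left(O{\left(-1 \right)} \right)} \left(-41\right) = \left(- \frac{1}{3}\right) \left(-41\right) = \frac{41}{3}$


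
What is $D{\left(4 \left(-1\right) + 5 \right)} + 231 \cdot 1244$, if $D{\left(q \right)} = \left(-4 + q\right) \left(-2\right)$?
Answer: $287370$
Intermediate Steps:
$D{\left(q \right)} = 8 - 2 q$
$D{\left(4 \left(-1\right) + 5 \right)} + 231 \cdot 1244 = \left(8 - 2 \left(4 \left(-1\right) + 5\right)\right) + 231 \cdot 1244 = \left(8 - 2 \left(-4 + 5\right)\right) + 287364 = \left(8 - 2\right) + 287364 = 6 + 287364 = 287370$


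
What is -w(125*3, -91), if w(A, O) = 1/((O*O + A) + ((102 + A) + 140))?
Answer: -1/9273 ≈ -0.00010784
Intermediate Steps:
w(A, O) = 1/(242 + O² + 2*A) (w(A, O) = 1/((O² + A) + (242 + A)) = 1/((A + O²) + (242 + A)) = 1/(242 + O² + 2*A))
-w(125*3, -91) = -1/(242 + (-91)² + 2*(125*3)) = -1/(242 + 8281 + 2*375) = -1/(242 + 8281 + 750) = -1/9273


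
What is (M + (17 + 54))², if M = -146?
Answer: 5625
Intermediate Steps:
(M + (17 + 54))² = (-146 + (17 + 54))² = (-146 + 71)² = (-75)² = 5625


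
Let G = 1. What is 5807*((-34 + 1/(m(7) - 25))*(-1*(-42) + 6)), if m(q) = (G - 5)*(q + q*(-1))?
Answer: -237204336/25 ≈ -9.4882e+6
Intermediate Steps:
m(q) = 0 (m(q) = (1 - 5)*(q + q*(-1)) = -4*(q - q) = -4*0 = 0)
5807*((-34 + 1/(m(7) - 25))*(-1*(-42) + 6)) = 5807*((-34 + 1/(0 - 25))*(-1*(-42) + 6)) = 5807*((-34 + 1/(-25))*(42 + 6)) = 5807*((-34 - 1/25)*48) = 5807*(-851/25*48) = 5807*(-40848/25) = -237204336/25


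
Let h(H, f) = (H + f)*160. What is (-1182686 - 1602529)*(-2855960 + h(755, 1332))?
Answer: 7024423638600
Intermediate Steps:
h(H, f) = 160*H + 160*f
(-1182686 - 1602529)*(-2855960 + h(755, 1332)) = (-1182686 - 1602529)*(-2855960 + (160*755 + 160*1332)) = -2785215*(-2855960 + (120800 + 213120)) = -2785215*(-2855960 + 333920) = -2785215*(-2522040) = 7024423638600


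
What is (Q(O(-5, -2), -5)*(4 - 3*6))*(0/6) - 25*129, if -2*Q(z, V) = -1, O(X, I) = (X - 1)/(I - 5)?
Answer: -3225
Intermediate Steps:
O(X, I) = (-1 + X)/(-5 + I)
Q(z, V) = 1/2 (Q(z, V) = -1/2*(-1) = 1/2)
(Q(O(-5, -2), -5)*(4 - 3*6))*(0/6) - 25*129 = ((4 - 3*6)/2)*(0/6) - 25*129 = ((4 - 18)/2)*(0*(1/6)) - 3225 = ((1/2)*(-14))*0 - 3225 = -7*0 - 3225 = 0 - 3225 = -3225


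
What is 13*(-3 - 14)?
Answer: -221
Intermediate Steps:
13*(-3 - 14) = 13*(-17) = -221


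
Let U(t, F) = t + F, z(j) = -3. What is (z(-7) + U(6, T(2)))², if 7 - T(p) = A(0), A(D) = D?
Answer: 100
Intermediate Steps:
T(p) = 7 (T(p) = 7 - 1*0 = 7 + 0 = 7)
U(t, F) = F + t
(z(-7) + U(6, T(2)))² = (-3 + (7 + 6))² = (-3 + 13)² = 10² = 100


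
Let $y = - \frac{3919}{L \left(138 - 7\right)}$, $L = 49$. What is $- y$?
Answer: $\frac{3919}{6419} \approx 0.61053$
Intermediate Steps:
$y = - \frac{3919}{6419}$ ($y = - \frac{3919}{49 \left(138 - 7\right)} = - \frac{3919}{49 \cdot 131} = - \frac{3919}{6419} \approx -0.61053$)
$- y = \left(-1\right) \left(- \frac{3919}{6419}\right) = \frac{3919}{6419}$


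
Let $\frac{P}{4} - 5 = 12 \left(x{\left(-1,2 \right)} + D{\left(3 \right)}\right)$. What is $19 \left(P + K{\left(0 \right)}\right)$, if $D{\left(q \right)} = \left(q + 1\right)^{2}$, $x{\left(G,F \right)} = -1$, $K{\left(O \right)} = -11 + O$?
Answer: $13851$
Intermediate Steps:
$D{\left(q \right)} = \left(1 + q\right)^{2}$
$P = 740$ ($P = 20 + 4 \cdot 12 \left(-1 + \left(1 + 3\right)^{2}\right) = 20 + 4 \cdot 12 \left(-1 + 4^{2}\right) = 20 + 4 \cdot 12 \left(-1 + 16\right) = 20 + 4 \cdot 12 \cdot 15 = 20 + 4 \cdot 180 = 20 + 720 = 740$)
$19 \left(P + K{\left(0 \right)}\right) = 19 \left(740 + \left(-11 + 0\right)\right) = 19 \left(740 - 11\right) = 19 \cdot 729 = 13851$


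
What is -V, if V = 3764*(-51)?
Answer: 191964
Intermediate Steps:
V = -191964
-V = -1*(-191964) = 191964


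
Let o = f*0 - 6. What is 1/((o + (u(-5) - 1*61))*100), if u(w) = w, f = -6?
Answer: -1/7200 ≈ -0.00013889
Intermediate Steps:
o = -6 (o = -6*0 - 6 = 0 - 6 = -6)
1/((o + (u(-5) - 1*61))*100) = 1/((-6 + (-5 - 1*61))*100) = 1/((-6 + (-5 - 61))*100) = 1/((-6 - 66)*100) = 1/(-72*100) = 1/(-7200) = -1/7200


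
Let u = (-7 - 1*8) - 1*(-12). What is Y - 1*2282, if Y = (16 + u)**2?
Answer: -2113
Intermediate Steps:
u = -3 (u = (-7 - 8) + 12 = -15 + 12 = -3)
Y = 169 (Y = (16 - 3)**2 = 13**2 = 169)
Y - 1*2282 = 169 - 1*2282 = 169 - 2282 = -2113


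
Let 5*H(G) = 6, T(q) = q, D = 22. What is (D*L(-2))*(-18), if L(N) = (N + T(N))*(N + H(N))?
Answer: -6336/5 ≈ -1267.2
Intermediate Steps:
H(G) = 6/5 (H(G) = (⅕)*6 = 6/5)
L(N) = 2*N*(6/5 + N) (L(N) = (N + N)*(N + 6/5) = (2*N)*(6/5 + N) = 2*N*(6/5 + N))
(D*L(-2))*(-18) = (22*((⅖)*(-2)*(6 + 5*(-2))))*(-18) = (22*((⅖)*(-2)*(6 - 10)))*(-18) = (22*((⅖)*(-2)*(-4)))*(-18) = (22*(16/5))*(-18) = (352/5)*(-18) = -6336/5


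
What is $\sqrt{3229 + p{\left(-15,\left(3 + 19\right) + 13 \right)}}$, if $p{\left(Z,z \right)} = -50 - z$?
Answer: $2 \sqrt{786} \approx 56.071$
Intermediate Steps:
$\sqrt{3229 + p{\left(-15,\left(3 + 19\right) + 13 \right)}} = \sqrt{3229 - 85} = \sqrt{3144} = 2 \sqrt{786}$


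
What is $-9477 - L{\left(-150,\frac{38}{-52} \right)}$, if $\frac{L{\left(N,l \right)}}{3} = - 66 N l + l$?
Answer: $\frac{317955}{26} \approx 12229.0$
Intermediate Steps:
$L{\left(N,l \right)} = 3 l - 198 N l$ ($L{\left(N,l \right)} = 3 \left(- 66 N l + l\right) = 3 \left(l - 66 N l\right) = 3 l - 198 N l$)
$-9477 - L{\left(-150,\frac{38}{-52} \right)} = -9477 - 3 \frac{38}{-52} \left(1 - -9900\right) = -9477 - 3 \cdot 38 \left(- \frac{1}{52}\right) \left(1 + 9900\right) = -9477 - 3 \left(- \frac{19}{26}\right) 9901 = -9477 - - \frac{564357}{26} = -9477 + \frac{564357}{26} = \frac{317955}{26}$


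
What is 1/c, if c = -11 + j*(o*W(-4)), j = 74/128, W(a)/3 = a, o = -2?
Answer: 8/23 ≈ 0.34783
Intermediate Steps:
W(a) = 3*a
j = 37/64 (j = 74*(1/128) = 37/64 ≈ 0.57813)
c = 23/8 (c = -11 + 37*(-6*(-4))/64 = -11 + 37*(-2*(-12))/64 = -11 + (37/64)*24 = -11 + 111/8 = 23/8 ≈ 2.8750)
1/c = 1/(23/8) = 8/23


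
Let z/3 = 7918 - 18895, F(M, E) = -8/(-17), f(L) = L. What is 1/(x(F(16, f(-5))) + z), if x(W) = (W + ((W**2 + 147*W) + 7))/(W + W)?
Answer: -272/8935017 ≈ -3.0442e-5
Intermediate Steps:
F(M, E) = 8/17 (F(M, E) = -8*(-1/17) = 8/17)
z = -32931 (z = 3*(7918 - 18895) = 3*(-10977) = -32931)
x(W) = (7 + W**2 + 148*W)/(2*W) (x(W) = (W + (7 + W**2 + 147*W))/((2*W)) = (7 + W**2 + 148*W)*(1/(2*W)) = (7 + W**2 + 148*W)/(2*W))
1/(x(F(16, f(-5))) + z) = 1/((7 + 8*(148 + 8/17)/17)/(2*(8/17)) - 32931) = 1/((1/2)*(17/8)*(7 + (8/17)*(2524/17)) - 32931) = 1/((1/2)*(17/8)*(7 + 20192/289) - 32931) = 1/((1/2)*(17/8)*(22215/289) - 32931) = 1/(22215/272 - 32931) = 1/(-8935017/272) = -272/8935017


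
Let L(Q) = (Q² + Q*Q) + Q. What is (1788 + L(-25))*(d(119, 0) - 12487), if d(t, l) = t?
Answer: -37264784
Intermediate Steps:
L(Q) = Q + 2*Q² (L(Q) = (Q² + Q²) + Q = 2*Q² + Q = Q + 2*Q²)
(1788 + L(-25))*(d(119, 0) - 12487) = (1788 - 25*(1 + 2*(-25)))*(119 - 12487) = (1788 - 25*(1 - 50))*(-12368) = (1788 - 25*(-49))*(-12368) = (1788 + 1225)*(-12368) = 3013*(-12368) = -37264784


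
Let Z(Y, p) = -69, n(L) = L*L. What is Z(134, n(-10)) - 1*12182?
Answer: -12251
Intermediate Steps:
n(L) = L²
Z(134, n(-10)) - 1*12182 = -69 - 1*12182 = -69 - 12182 = -12251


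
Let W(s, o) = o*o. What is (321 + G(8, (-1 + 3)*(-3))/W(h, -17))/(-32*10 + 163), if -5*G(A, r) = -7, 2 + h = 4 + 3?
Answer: -463852/226865 ≈ -2.0446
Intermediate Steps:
h = 5 (h = -2 + (4 + 3) = -2 + 7 = 5)
W(s, o) = o**2
G(A, r) = 7/5 (G(A, r) = -1/5*(-7) = 7/5)
(321 + G(8, (-1 + 3)*(-3))/W(h, -17))/(-32*10 + 163) = (321 + 7/(5*((-17)**2)))/(-32*10 + 163) = (321 + (7/5)/289)/(-320 + 163) = (321 + (7/5)*(1/289))/(-157) = (321 + 7/1445)*(-1/157) = (463852/1445)*(-1/157) = -463852/226865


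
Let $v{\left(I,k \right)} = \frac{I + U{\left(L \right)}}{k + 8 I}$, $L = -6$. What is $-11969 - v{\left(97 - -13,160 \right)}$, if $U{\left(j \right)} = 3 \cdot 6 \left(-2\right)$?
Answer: $- \frac{6223917}{520} \approx -11969.0$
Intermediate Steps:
$U{\left(j \right)} = -36$ ($U{\left(j \right)} = 18 \left(-2\right) = -36$)
$v{\left(I,k \right)} = \frac{-36 + I}{k + 8 I}$ ($v{\left(I,k \right)} = \frac{I - 36}{k + 8 I} = \frac{-36 + I}{k + 8 I}$)
$-11969 - v{\left(97 - -13,160 \right)} = -11969 - \frac{-36 + \left(97 - -13\right)}{160 + 8 \left(97 - -13\right)} = -11969 - \frac{-36 + \left(97 + 13\right)}{160 + 8 \left(97 + 13\right)} = -11969 - \frac{-36 + 110}{160 + 8 \cdot 110} = -11969 - \frac{1}{160 + 880} \cdot 74 = -11969 - \frac{1}{1040} \cdot 74 = -11969 - \frac{37}{520} = - \frac{6223917}{520}$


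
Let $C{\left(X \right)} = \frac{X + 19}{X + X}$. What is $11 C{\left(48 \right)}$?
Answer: $\frac{737}{96} \approx 7.6771$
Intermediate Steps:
$C{\left(X \right)} = \frac{19 + X}{2 X}$
$11 C{\left(48 \right)} = 11 \frac{19 + 48}{2 \cdot 48} = 11 \cdot \frac{1}{2} \cdot \frac{1}{48} \cdot 67 = 11 \cdot \frac{67}{96} = \frac{737}{96}$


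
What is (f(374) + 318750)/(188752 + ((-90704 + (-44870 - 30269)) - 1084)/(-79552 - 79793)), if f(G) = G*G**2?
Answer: 8386705635030/30076854367 ≈ 278.84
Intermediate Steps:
f(G) = G**3
(f(374) + 318750)/(188752 + ((-90704 + (-44870 - 30269)) - 1084)/(-79552 - 79793)) = (374**3 + 318750)/(188752 + ((-90704 + (-44870 - 30269)) - 1084)/(-79552 - 79793)) = (52313624 + 318750)/(188752 + ((-90704 - 75139) - 1084)/(-159345)) = 52632374/(188752 + (-165843 - 1084)*(-1/159345)) = 52632374/(188752 - 166927*(-1/159345)) = 52632374/(188752 + 166927/159345) = 52632374/(30076854367/159345) = 52632374*(159345/30076854367) = 8386705635030/30076854367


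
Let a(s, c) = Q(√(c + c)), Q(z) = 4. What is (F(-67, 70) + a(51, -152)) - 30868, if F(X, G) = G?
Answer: -30794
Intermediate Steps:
a(s, c) = 4
(F(-67, 70) + a(51, -152)) - 30868 = (70 + 4) - 30868 = 74 - 30868 = -30794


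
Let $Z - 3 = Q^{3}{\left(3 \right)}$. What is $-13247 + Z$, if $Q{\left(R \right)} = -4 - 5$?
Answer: $-13973$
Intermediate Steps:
$Q{\left(R \right)} = -9$ ($Q{\left(R \right)} = -4 - 5 = -9$)
$Z = -726$ ($Z = 3 + \left(-9\right)^{3} = 3 - 729 = -726$)
$-13247 + Z = -13247 - 726 = -13973$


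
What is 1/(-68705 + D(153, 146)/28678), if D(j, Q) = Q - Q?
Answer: -1/68705 ≈ -1.4555e-5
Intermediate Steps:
D(j, Q) = 0
1/(-68705 + D(153, 146)/28678) = 1/(-68705 + 0/28678) = 1/(-68705 + 0*(1/28678)) = 1/(-68705 + 0) = 1/(-68705) = -1/68705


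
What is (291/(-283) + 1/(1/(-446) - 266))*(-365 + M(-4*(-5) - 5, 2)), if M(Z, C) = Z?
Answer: 12127354750/33574271 ≈ 361.21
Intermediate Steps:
(291/(-283) + 1/(1/(-446) - 266))*(-365 + M(-4*(-5) - 5, 2)) = (291/(-283) + 1/(1/(-446) - 266))*(-365 + (-4*(-5) - 5)) = (291*(-1/283) + 1/(-1/446 - 266))*(-365 + (20 - 5)) = (-291/283 + 1/(-118637/446))*(-365 + 15) = (-291/283 - 446/118637)*(-350) = -34649585/33574271*(-350) = 12127354750/33574271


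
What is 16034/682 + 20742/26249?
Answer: 217511255/8950909 ≈ 24.300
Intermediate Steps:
16034/682 + 20742/26249 = 16034*(1/682) + 20742*(1/26249) = 8017/341 + 20742/26249 = 217511255/8950909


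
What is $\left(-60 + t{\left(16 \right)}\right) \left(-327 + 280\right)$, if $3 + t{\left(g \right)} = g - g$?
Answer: $2961$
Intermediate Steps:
$t{\left(g \right)} = -3$ ($t{\left(g \right)} = -3 + \left(g - g\right) = -3 + 0 = -3$)
$\left(-60 + t{\left(16 \right)}\right) \left(-327 + 280\right) = \left(-60 - 3\right) \left(-327 + 280\right) = \left(-63\right) \left(-47\right) = 2961$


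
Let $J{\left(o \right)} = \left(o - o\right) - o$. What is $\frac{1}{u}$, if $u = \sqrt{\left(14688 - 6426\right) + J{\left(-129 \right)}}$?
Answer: $\frac{\sqrt{8391}}{8391} \approx 0.010917$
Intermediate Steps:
$J{\left(o \right)} = - o$ ($J{\left(o \right)} = 0 - o = - o$)
$u = \sqrt{8391}$ ($u = \sqrt{\left(14688 - 6426\right) - -129} = \sqrt{\left(14688 - 6426\right) + 129} = \sqrt{8262 + 129} = \sqrt{8391} \approx 91.602$)
$\frac{1}{u} = \frac{1}{\sqrt{8391}} = \frac{\sqrt{8391}}{8391}$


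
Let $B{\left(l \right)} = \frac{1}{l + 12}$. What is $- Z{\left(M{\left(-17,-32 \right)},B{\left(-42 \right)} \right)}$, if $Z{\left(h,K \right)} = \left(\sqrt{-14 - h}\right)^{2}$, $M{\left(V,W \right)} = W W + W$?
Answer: $1006$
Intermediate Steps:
$M{\left(V,W \right)} = W + W^{2}$ ($M{\left(V,W \right)} = W^{2} + W = W + W^{2}$)
$B{\left(l \right)} = \frac{1}{12 + l}$
$Z{\left(h,K \right)} = -14 - h$
$- Z{\left(M{\left(-17,-32 \right)},B{\left(-42 \right)} \right)} = - (-14 - - 32 \left(1 - 32\right)) = - (-14 - \left(-32\right) \left(-31\right)) = - (-14 - 992) = \left(-1\right) \left(-1006\right) = 1006$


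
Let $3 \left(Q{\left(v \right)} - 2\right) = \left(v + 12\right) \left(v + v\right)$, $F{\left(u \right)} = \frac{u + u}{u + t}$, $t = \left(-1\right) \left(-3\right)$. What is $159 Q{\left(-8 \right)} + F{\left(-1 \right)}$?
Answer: $-3075$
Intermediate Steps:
$t = 3$
$F{\left(u \right)} = \frac{2 u}{3 + u}$ ($F{\left(u \right)} = \frac{u + u}{u + 3} = \frac{2 u}{3 + u}$)
$Q{\left(v \right)} = 2 + \frac{2 v \left(12 + v\right)}{3}$ ($Q{\left(v \right)} = 2 + \frac{\left(v + 12\right) \left(v + v\right)}{3} = 2 + \frac{\left(12 + v\right) 2 v}{3} = 2 + \frac{2 v \left(12 + v\right)}{3}$)
$159 Q{\left(-8 \right)} + F{\left(-1 \right)} = 159 \left(2 + 8 \left(-8\right) + \frac{2 \left(-8\right)^{2}}{3}\right) + 2 \left(-1\right) \frac{1}{3 - 1} = 159 \left(2 - 64 + \frac{2}{3} \cdot 64\right) + 2 \left(-1\right) \frac{1}{2} = 159 \left(2 - 64 + \frac{128}{3}\right) + 2 \left(-1\right) \frac{1}{2} = 159 \left(- \frac{58}{3}\right) - 1 = -3074 - 1 = -3075$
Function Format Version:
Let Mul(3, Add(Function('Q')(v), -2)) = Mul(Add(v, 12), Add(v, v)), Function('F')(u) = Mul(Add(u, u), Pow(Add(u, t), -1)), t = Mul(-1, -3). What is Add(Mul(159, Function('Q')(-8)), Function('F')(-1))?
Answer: -3075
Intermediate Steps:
t = 3
Function('F')(u) = Mul(2, u, Pow(Add(3, u), -1)) (Function('F')(u) = Mul(Add(u, u), Pow(Add(u, 3), -1)) = Mul(Mul(2, u), Pow(Add(3, u), -1)) = Mul(2, u, Pow(Add(3, u), -1)))
Function('Q')(v) = Add(2, Mul(Rational(2, 3), v, Add(12, v))) (Function('Q')(v) = Add(2, Mul(Rational(1, 3), Mul(Add(v, 12), Add(v, v)))) = Add(2, Mul(Rational(1, 3), Mul(Add(12, v), Mul(2, v)))) = Add(2, Mul(Rational(1, 3), Mul(2, v, Add(12, v)))) = Add(2, Mul(Rational(2, 3), v, Add(12, v))))
Add(Mul(159, Function('Q')(-8)), Function('F')(-1)) = Add(Mul(159, Add(2, Mul(8, -8), Mul(Rational(2, 3), Pow(-8, 2)))), Mul(2, -1, Pow(Add(3, -1), -1))) = Add(Mul(159, Add(2, -64, Mul(Rational(2, 3), 64))), Mul(2, -1, Pow(2, -1))) = Add(Mul(159, Add(2, -64, Rational(128, 3))), Mul(2, -1, Rational(1, 2))) = Add(Mul(159, Rational(-58, 3)), -1) = Add(-3074, -1) = -3075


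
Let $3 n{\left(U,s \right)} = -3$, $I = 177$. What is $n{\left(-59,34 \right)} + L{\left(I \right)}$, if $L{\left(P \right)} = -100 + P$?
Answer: $76$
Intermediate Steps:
$n{\left(U,s \right)} = -1$ ($n{\left(U,s \right)} = \frac{1}{3} \left(-3\right) = -1$)
$n{\left(-59,34 \right)} + L{\left(I \right)} = -1 + \left(-100 + 177\right) = -1 + 77 = 76$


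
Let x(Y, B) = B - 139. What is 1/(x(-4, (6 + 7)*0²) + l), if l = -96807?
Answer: -1/96946 ≈ -1.0315e-5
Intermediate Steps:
x(Y, B) = -139 + B
1/(x(-4, (6 + 7)*0²) + l) = 1/((-139 + (6 + 7)*0²) - 96807) = 1/((-139 + 13*0) - 96807) = 1/((-139 + 0) - 96807) = 1/(-139 - 96807) = 1/(-96946) = -1/96946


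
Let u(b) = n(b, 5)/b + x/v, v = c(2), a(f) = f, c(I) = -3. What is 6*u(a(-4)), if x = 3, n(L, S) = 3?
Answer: -21/2 ≈ -10.500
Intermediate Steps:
v = -3
u(b) = -1 + 3/b (u(b) = 3/b + 3/(-3) = 3/b + 3*(-⅓) = 3/b - 1 = -1 + 3/b)
6*u(a(-4)) = 6*((3 - 1*(-4))/(-4)) = 6*(-(3 + 4)/4) = 6*(-¼*7) = 6*(-7/4) = -21/2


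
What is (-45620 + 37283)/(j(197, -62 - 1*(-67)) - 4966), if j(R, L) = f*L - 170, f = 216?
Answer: 2779/1352 ≈ 2.0555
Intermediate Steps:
j(R, L) = -170 + 216*L (j(R, L) = 216*L - 170 = -170 + 216*L)
(-45620 + 37283)/(j(197, -62 - 1*(-67)) - 4966) = (-45620 + 37283)/((-170 + 216*(-62 - 1*(-67))) - 4966) = -8337/((-170 + 216*(-62 + 67)) - 4966) = -8337/((-170 + 216*5) - 4966) = -8337/((-170 + 1080) - 4966) = -8337/(910 - 4966) = -8337/(-4056) = -8337*(-1/4056) = 2779/1352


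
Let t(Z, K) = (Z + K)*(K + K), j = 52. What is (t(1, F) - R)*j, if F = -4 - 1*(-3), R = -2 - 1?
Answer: 156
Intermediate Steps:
R = -3
F = -1 (F = -4 + 3 = -1)
t(Z, K) = 2*K*(K + Z) (t(Z, K) = (K + Z)*(2*K) = 2*K*(K + Z))
(t(1, F) - R)*j = (2*(-1)*(-1 + 1) - 1*(-3))*52 = (2*(-1)*0 + 3)*52 = (0 + 3)*52 = 3*52 = 156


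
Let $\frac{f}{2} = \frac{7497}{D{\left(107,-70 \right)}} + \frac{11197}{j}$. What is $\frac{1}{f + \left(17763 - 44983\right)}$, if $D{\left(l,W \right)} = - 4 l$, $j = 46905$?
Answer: $- \frac{10037670}{273572231869} \approx -3.6691 \cdot 10^{-5}$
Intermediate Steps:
$f = - \frac{346854469}{10037670}$ ($f = 2 \left(\frac{7497}{\left(-4\right) 107} + \frac{11197}{46905}\right) = 2 \left(\frac{7497}{-428} + 11197 \cdot \frac{1}{46905}\right) = 2 \left(7497 \left(- \frac{1}{428}\right) + \frac{11197}{46905}\right) = 2 \left(- \frac{7497}{428} + \frac{11197}{46905}\right) = 2 \left(- \frac{346854469}{20075340}\right) = - \frac{346854469}{10037670} \approx -34.555$)
$\frac{1}{f + \left(17763 - 44983\right)} = \frac{1}{- \frac{346854469}{10037670} + \left(17763 - 44983\right)} = \frac{1}{- \frac{346854469}{10037670} - 27220} = \frac{1}{- \frac{273572231869}{10037670}} = - \frac{10037670}{273572231869}$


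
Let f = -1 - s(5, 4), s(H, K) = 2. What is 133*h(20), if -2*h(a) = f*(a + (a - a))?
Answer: 3990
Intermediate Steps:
f = -3 (f = -1 - 1*2 = -1 - 2 = -3)
h(a) = 3*a/2 (h(a) = -(-3)*(a + (a - a))/2 = -(-3)*(a + 0)/2 = -(-3)*a/2 = 3*a/2)
133*h(20) = 133*((3/2)*20) = 133*30 = 3990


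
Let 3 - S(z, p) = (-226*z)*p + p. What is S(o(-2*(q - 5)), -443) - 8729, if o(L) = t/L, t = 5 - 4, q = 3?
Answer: -66625/2 ≈ -33313.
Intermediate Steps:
t = 1
o(L) = 1/L
S(z, p) = 3 - p + 226*p*z (S(z, p) = 3 - ((-226*z)*p + p) = 3 - (-226*p*z + p) = 3 - (p - 226*p*z) = 3 + (-p + 226*p*z) = 3 - p + 226*p*z)
S(o(-2*(q - 5)), -443) - 8729 = (3 - 1*(-443) + 226*(-443)/(-2*(3 - 5))) - 8729 = (3 + 443 + 226*(-443)/(-2*(-2))) - 8729 = (3 + 443 + 226*(-443)/4) - 8729 = (3 + 443 + 226*(-443)*(¼)) - 8729 = (3 + 443 - 50059/2) - 8729 = -49167/2 - 8729 = -66625/2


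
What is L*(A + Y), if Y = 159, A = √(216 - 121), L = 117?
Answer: 18603 + 117*√95 ≈ 19743.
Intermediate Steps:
A = √95 ≈ 9.7468
L*(A + Y) = 117*(√95 + 159) = 117*(159 + √95) = 18603 + 117*√95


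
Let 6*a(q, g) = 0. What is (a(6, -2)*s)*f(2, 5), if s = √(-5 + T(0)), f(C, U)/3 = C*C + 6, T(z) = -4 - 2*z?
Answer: 0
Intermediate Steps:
a(q, g) = 0 (a(q, g) = (⅙)*0 = 0)
f(C, U) = 18 + 3*C² (f(C, U) = 3*(C*C + 6) = 3*(C² + 6) = 3*(6 + C²) = 18 + 3*C²)
s = 3*I (s = √(-5 + (-4 - 2*0)) = √(-5 + (-4 + 0)) = √(-5 - 4) = √(-9) = 3*I ≈ 3.0*I)
(a(6, -2)*s)*f(2, 5) = (0*(3*I))*(18 + 3*2²) = 0*(18 + 3*4) = 0*(18 + 12) = 0*30 = 0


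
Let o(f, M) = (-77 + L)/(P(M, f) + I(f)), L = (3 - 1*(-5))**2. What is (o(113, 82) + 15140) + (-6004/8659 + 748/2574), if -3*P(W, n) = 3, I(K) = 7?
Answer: 30671552603/2026206 ≈ 15137.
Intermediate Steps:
P(W, n) = -1 (P(W, n) = -1/3*3 = -1)
L = 64 (L = (3 + 5)**2 = 8**2 = 64)
o(f, M) = -13/6 (o(f, M) = (-77 + 64)/(-1 + 7) = -13/6)
(o(113, 82) + 15140) + (-6004/8659 + 748/2574) = (-13/6 + 15140) + (-6004/8659 + 748/2574) = 90827/6 + (-6004*1/8659 + 748*(1/2574)) = 90827/6 + (-6004/8659 + 34/117) = 90827/6 - 408062/1013103 = 30671552603/2026206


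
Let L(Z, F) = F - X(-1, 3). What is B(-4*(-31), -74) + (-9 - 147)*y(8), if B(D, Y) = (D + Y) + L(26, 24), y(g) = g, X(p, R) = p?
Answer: -1173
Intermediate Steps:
L(Z, F) = 1 + F (L(Z, F) = F - 1*(-1) = F + 1 = 1 + F)
B(D, Y) = 25 + D + Y (B(D, Y) = (D + Y) + (1 + 24) = (D + Y) + 25 = 25 + D + Y)
B(-4*(-31), -74) + (-9 - 147)*y(8) = (25 - 4*(-31) - 74) + (-9 - 147)*8 = (25 + 124 - 74) - 156*8 = 75 - 1248 = -1173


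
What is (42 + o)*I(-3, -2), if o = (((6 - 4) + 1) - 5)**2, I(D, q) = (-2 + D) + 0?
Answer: -230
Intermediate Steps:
I(D, q) = -2 + D
o = 4 (o = ((2 + 1) - 5)**2 = (3 - 5)**2 = (-2)**2 = 4)
(42 + o)*I(-3, -2) = (42 + 4)*(-2 - 3) = 46*(-5) = -230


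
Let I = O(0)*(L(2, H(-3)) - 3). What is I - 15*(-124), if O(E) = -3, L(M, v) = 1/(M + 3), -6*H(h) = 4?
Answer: 9342/5 ≈ 1868.4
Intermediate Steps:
H(h) = -⅔ (H(h) = -⅙*4 = -⅔)
L(M, v) = 1/(3 + M)
I = 42/5 (I = -3*(1/(3 + 2) - 3) = -3*(1/5 - 3) = -3*(⅕ - 3) = -3*(-14/5) = 42/5 ≈ 8.4000)
I - 15*(-124) = 42/5 - 15*(-124) = 42/5 + 1860 = 9342/5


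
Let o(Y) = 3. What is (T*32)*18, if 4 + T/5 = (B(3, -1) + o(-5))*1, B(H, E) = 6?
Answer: 14400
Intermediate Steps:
T = 25 (T = -20 + 5*((6 + 3)*1) = -20 + 5*(9*1) = -20 + 5*9 = -20 + 45 = 25)
(T*32)*18 = (25*32)*18 = 800*18 = 14400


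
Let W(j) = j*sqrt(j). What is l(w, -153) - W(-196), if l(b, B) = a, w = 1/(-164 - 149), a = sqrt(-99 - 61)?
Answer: 4*I*(686 + sqrt(10)) ≈ 2756.6*I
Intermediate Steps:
a = 4*I*sqrt(10) (a = sqrt(-160) = 4*I*sqrt(10) ≈ 12.649*I)
W(j) = j**(3/2)
w = -1/313 (w = 1/(-313) = -1/313 ≈ -0.0031949)
l(b, B) = 4*I*sqrt(10)
l(w, -153) - W(-196) = 4*I*sqrt(10) - (-196)**(3/2) = 4*I*sqrt(10) - (-2744)*I = 4*I*sqrt(10) + 2744*I = 2744*I + 4*I*sqrt(10)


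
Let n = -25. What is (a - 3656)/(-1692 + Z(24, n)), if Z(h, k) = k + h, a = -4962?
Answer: 8618/1693 ≈ 5.0904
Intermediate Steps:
Z(h, k) = h + k
(a - 3656)/(-1692 + Z(24, n)) = (-4962 - 3656)/(-1692 + (24 - 25)) = -8618/(-1692 - 1) = -8618/(-1693) = -8618*(-1/1693) = 8618/1693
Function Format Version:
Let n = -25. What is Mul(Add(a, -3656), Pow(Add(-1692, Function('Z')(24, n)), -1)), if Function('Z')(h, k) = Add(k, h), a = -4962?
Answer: Rational(8618, 1693) ≈ 5.0904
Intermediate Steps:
Function('Z')(h, k) = Add(h, k)
Mul(Add(a, -3656), Pow(Add(-1692, Function('Z')(24, n)), -1)) = Mul(Add(-4962, -3656), Pow(Add(-1692, Add(24, -25)), -1)) = Mul(-8618, Pow(Add(-1692, -1), -1)) = Mul(-8618, Pow(-1693, -1)) = Mul(-8618, Rational(-1, 1693)) = Rational(8618, 1693)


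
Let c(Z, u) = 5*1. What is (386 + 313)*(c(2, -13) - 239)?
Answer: -163566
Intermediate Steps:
c(Z, u) = 5
(386 + 313)*(c(2, -13) - 239) = (386 + 313)*(5 - 239) = 699*(-234) = -163566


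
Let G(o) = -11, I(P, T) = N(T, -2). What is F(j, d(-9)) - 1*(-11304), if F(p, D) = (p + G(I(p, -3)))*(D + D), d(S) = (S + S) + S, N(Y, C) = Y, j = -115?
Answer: 18108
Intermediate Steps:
I(P, T) = T
d(S) = 3*S (d(S) = 2*S + S = 3*S)
F(p, D) = 2*D*(-11 + p) (F(p, D) = (p - 11)*(D + D) = (-11 + p)*(2*D) = 2*D*(-11 + p))
F(j, d(-9)) - 1*(-11304) = 2*(3*(-9))*(-11 - 115) - 1*(-11304) = 2*(-27)*(-126) + 11304 = 6804 + 11304 = 18108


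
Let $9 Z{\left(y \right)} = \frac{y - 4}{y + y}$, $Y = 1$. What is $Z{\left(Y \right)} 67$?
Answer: $- \frac{67}{6} \approx -11.167$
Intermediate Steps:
$Z{\left(y \right)} = \frac{-4 + y}{18 y}$ ($Z{\left(y \right)} = \frac{\left(y - 4\right) \frac{1}{y + y}}{9} = \frac{\left(-4 + y\right) \frac{1}{2 y}}{9} = \frac{\frac{1}{2} \frac{1}{y} \left(-4 + y\right)}{9} = \frac{-4 + y}{18 y}$)
$Z{\left(Y \right)} 67 = \frac{-4 + 1}{18 \cdot 1} \cdot 67 = \frac{1}{18} \cdot 1 \left(-3\right) 67 = \left(- \frac{1}{6}\right) 67 = - \frac{67}{6}$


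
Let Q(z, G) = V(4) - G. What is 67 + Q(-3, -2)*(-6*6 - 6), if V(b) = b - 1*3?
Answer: -59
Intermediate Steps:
V(b) = -3 + b (V(b) = b - 3 = -3 + b)
Q(z, G) = 1 - G (Q(z, G) = (-3 + 4) - G = 1 - G)
67 + Q(-3, -2)*(-6*6 - 6) = 67 + (1 - 1*(-2))*(-6*6 - 6) = 67 + (1 + 2)*(-36 - 6) = 67 + 3*(-42) = 67 - 126 = -59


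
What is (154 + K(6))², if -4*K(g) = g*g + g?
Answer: 82369/4 ≈ 20592.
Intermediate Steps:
K(g) = -g/4 - g²/4 (K(g) = -(g*g + g)/4 = -(g² + g)/4 = -(g + g²)/4 = -g/4 - g²/4)
(154 + K(6))² = (154 - ¼*6*(1 + 6))² = (154 - ¼*6*7)² = (154 - 21/2)² = (287/2)² = 82369/4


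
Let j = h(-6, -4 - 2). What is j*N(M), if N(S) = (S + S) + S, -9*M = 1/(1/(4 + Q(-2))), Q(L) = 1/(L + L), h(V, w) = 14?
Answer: -35/2 ≈ -17.500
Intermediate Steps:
j = 14
Q(L) = 1/(2*L)
M = -5/12 (M = -1/(9*(1/(4 + (½)/(-2)))) = -1/(9*(1/(4 + (½)*(-½)))) = -1/(9*(1/(4 - ¼))) = -1/(9*(1/(15/4))) = -1/(9*4/15) = -⅑*15/4 = -5/12 ≈ -0.41667)
N(S) = 3*S (N(S) = 2*S + S = 3*S)
j*N(M) = 14*(3*(-5/12)) = 14*(-5/4) = -35/2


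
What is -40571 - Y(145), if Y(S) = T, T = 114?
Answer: -40685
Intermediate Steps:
Y(S) = 114
-40571 - Y(145) = -40571 - 1*114 = -40571 - 114 = -40685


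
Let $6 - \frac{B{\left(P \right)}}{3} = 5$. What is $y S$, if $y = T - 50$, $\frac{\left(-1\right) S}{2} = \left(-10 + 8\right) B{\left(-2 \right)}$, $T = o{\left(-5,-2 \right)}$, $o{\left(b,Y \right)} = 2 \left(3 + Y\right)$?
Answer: $-576$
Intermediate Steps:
$B{\left(P \right)} = 3$ ($B{\left(P \right)} = 18 - 15 = 3$)
$o{\left(b,Y \right)} = 6 + 2 Y$
$T = 2$ ($T = 6 + 2 \left(-2\right) = 6 - 4 = 2$)
$S = 12$ ($S = - 2 \left(-10 + 8\right) 3 = - 2 \left(\left(-2\right) 3\right) = \left(-2\right) \left(-6\right) = 12$)
$y = -48$ ($y = 2 - 50 = -48$)
$y S = \left(-48\right) 12 = -576$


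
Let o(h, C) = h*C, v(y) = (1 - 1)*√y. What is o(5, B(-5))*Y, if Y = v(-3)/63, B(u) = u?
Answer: 0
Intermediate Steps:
v(y) = 0 (v(y) = 0*√y = 0)
o(h, C) = C*h
Y = 0 (Y = 0/63 = 0*(1/63) = 0)
o(5, B(-5))*Y = -5*5*0 = -25*0 = 0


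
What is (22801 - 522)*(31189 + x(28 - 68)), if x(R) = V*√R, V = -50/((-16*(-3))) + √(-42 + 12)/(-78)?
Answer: 694859731 + 222790*√3/39 - 556975*I*√10/12 ≈ 6.9487e+8 - 1.4678e+5*I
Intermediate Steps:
V = -25/24 - I*√30/78 (V = -50/48 + √(-30)*(-1/78) = -50*1/48 + (I*√30)*(-1/78) = -25/24 - I*√30/78 ≈ -1.0417 - 0.070221*I)
x(R) = √R*(-25/24 - I*√30/78) (x(R) = (-25/24 - I*√30/78)*√R = √R*(-25/24 - I*√30/78))
(22801 - 522)*(31189 + x(28 - 68)) = (22801 - 522)*(31189 + √(28 - 68)*(-325 - 4*I*√30)/312) = 22279*(31189 + √(-40)*(-325 - 4*I*√30)/312) = 22279*(31189 + (2*I*√10)*(-325 - 4*I*√30)/312) = 22279*(31189 + I*√10*(-325 - 4*I*√30)/156) = 694859731 + 22279*I*√10*(-325 - 4*I*√30)/156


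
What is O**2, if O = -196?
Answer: 38416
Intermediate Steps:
O**2 = (-196)**2 = 38416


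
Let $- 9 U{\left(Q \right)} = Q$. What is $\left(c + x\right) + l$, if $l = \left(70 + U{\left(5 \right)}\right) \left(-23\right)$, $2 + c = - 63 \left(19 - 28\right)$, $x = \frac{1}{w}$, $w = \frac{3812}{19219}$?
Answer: $- \frac{35240509}{34308} \approx -1027.2$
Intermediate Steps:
$U{\left(Q \right)} = - \frac{Q}{9}$
$w = \frac{3812}{19219}$ ($w = 3812 \cdot \frac{1}{19219} = \frac{3812}{19219} \approx 0.19835$)
$x = \frac{19219}{3812}$ ($x = \frac{1}{\frac{3812}{19219}} = \frac{19219}{3812} \approx 5.0417$)
$c = 565$ ($c = -2 - 63 \left(19 - 28\right) = -2 - -567 = -2 + 567 = 565$)
$l = - \frac{14375}{9}$ ($l = \left(70 - \frac{5}{9}\right) \left(-23\right) = \frac{625}{9} \left(-23\right) = - \frac{14375}{9} \approx -1597.2$)
$\left(c + x\right) + l = \left(565 + \frac{19219}{3812}\right) - \frac{14375}{9} = \frac{2172999}{3812} - \frac{14375}{9} = - \frac{35240509}{34308}$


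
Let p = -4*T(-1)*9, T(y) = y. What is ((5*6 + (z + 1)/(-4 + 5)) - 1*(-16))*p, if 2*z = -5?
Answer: 1602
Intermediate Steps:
z = -5/2 (z = (1/2)*(-5) = -5/2 ≈ -2.5000)
p = 36 (p = -4*(-1)*9 = 4*9 = 36)
((5*6 + (z + 1)/(-4 + 5)) - 1*(-16))*p = ((5*6 + (-5/2 + 1)/(-4 + 5)) - 1*(-16))*36 = ((30 - 3/2/1) + 16)*36 = ((30 - 3/2*1) + 16)*36 = ((30 - 3/2) + 16)*36 = (57/2 + 16)*36 = (89/2)*36 = 1602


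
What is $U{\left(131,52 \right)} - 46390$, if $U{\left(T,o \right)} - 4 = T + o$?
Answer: $-46203$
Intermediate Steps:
$U{\left(T,o \right)} = 4 + T + o$ ($U{\left(T,o \right)} = 4 + \left(T + o\right) = 4 + T + o$)
$U{\left(131,52 \right)} - 46390 = \left(4 + 131 + 52\right) - 46390 = 187 - 46390 = -46203$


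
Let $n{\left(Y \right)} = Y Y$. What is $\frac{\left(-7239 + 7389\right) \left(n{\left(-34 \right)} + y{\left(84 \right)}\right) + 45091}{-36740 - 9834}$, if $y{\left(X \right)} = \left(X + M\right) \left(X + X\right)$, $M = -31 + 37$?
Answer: $- \frac{2486491}{46574} \approx -53.388$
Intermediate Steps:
$M = 6$
$y{\left(X \right)} = 2 X \left(6 + X\right)$ ($y{\left(X \right)} = \left(X + 6\right) \left(X + X\right) = \left(6 + X\right) 2 X = 2 X \left(6 + X\right)$)
$n{\left(Y \right)} = Y^{2}$
$\frac{\left(-7239 + 7389\right) \left(n{\left(-34 \right)} + y{\left(84 \right)}\right) + 45091}{-36740 - 9834} = \frac{\left(-7239 + 7389\right) \left(\left(-34\right)^{2} + 2 \cdot 84 \left(6 + 84\right)\right) + 45091}{-36740 - 9834} = \frac{150 \left(1156 + 2 \cdot 84 \cdot 90\right) + 45091}{-46574} = \left(150 \left(1156 + 15120\right) + 45091\right) \left(- \frac{1}{46574}\right) = \left(150 \cdot 16276 + 45091\right) \left(- \frac{1}{46574}\right) = \left(2441400 + 45091\right) \left(- \frac{1}{46574}\right) = 2486491 \left(- \frac{1}{46574}\right) = - \frac{2486491}{46574}$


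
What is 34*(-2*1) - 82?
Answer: -150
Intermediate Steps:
34*(-2*1) - 82 = 34*(-2) - 82 = -68 - 82 = -150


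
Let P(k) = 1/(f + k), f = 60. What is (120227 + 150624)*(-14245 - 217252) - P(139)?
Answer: -12477537595454/199 ≈ -6.2701e+10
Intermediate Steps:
P(k) = 1/(60 + k)
(120227 + 150624)*(-14245 - 217252) - P(139) = (120227 + 150624)*(-14245 - 217252) - 1/(60 + 139) = 270851*(-231497) - 1/199 = -62701193947 - 1*1/199 = -62701193947 - 1/199 = -12477537595454/199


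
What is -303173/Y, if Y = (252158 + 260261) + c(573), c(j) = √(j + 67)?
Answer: -155351605487/262573230921 + 2425384*√10/262573230921 ≈ -0.59162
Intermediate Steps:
c(j) = √(67 + j)
Y = 512419 + 8*√10 (Y = (252158 + 260261) + √(67 + 573) = 512419 + √640 = 512419 + 8*√10 ≈ 5.1244e+5)
-303173/Y = -303173/(512419 + 8*√10)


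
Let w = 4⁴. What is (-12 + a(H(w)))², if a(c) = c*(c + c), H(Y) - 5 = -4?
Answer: 100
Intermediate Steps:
w = 256
H(Y) = 1 (H(Y) = 5 - 4 = 1)
a(c) = 2*c² (a(c) = c*(2*c) = 2*c²)
(-12 + a(H(w)))² = (-12 + 2*1²)² = (-12 + 2*1)² = (-12 + 2)² = (-10)² = 100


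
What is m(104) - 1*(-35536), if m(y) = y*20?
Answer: 37616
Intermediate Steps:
m(y) = 20*y
m(104) - 1*(-35536) = 20*104 - 1*(-35536) = 2080 + 35536 = 37616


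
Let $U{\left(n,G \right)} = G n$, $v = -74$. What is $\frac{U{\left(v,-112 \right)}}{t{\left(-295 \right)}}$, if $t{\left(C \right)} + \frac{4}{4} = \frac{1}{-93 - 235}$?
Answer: $- \frac{388352}{47} \approx -8262.8$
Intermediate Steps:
$t{\left(C \right)} = - \frac{329}{328}$ ($t{\left(C \right)} = -1 + \frac{1}{-93 - 235} = -1 + \frac{1}{-328} = -1 - \frac{1}{328} = - \frac{329}{328}$)
$\frac{U{\left(v,-112 \right)}}{t{\left(-295 \right)}} = \frac{\left(-112\right) \left(-74\right)}{- \frac{329}{328}} = 8288 \left(- \frac{328}{329}\right) = - \frac{388352}{47}$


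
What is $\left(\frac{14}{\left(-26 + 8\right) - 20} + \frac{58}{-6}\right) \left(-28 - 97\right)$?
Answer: $\frac{71500}{57} \approx 1254.4$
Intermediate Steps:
$\left(\frac{14}{\left(-26 + 8\right) - 20} + \frac{58}{-6}\right) \left(-28 - 97\right) = \left(\frac{14}{-18 - 20} + 58 \left(- \frac{1}{6}\right)\right) \left(-125\right) = \left(\frac{14}{-38} - \frac{29}{3}\right) \left(-125\right) = \left(14 \left(- \frac{1}{38}\right) - \frac{29}{3}\right) \left(-125\right) = \left(- \frac{7}{19} - \frac{29}{3}\right) \left(-125\right) = \left(- \frac{572}{57}\right) \left(-125\right) = \frac{71500}{57}$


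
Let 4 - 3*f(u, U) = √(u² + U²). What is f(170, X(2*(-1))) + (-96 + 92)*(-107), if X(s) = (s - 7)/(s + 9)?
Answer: 1288/3 - √1416181/21 ≈ 372.67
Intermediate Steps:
X(s) = (-7 + s)/(9 + s)
f(u, U) = 4/3 - √(U² + u²)/3 (f(u, U) = 4/3 - √(u² + U²)/3 = 4/3 - √(U² + u²)/3)
f(170, X(2*(-1))) + (-96 + 92)*(-107) = (4/3 - √(((-7 + 2*(-1))/(9 + 2*(-1)))² + 170²)/3) + (-96 + 92)*(-107) = (4/3 - √(((-7 - 2)/(9 - 2))² + 28900)/3) - 4*(-107) = (4/3 - √((-9/7)² + 28900)/3) + 428 = (4/3 - √(81/49 + 28900)/3) + 428 = (4/3 - √1416181/21) + 428 = 1288/3 - √1416181/21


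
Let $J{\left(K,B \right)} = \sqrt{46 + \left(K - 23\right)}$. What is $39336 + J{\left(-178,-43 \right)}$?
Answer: $39336 + i \sqrt{155} \approx 39336.0 + 12.45 i$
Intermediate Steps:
$J{\left(K,B \right)} = \sqrt{23 + K}$ ($J{\left(K,B \right)} = \sqrt{46 + \left(-23 + K\right)} = \sqrt{23 + K}$)
$39336 + J{\left(-178,-43 \right)} = 39336 + \sqrt{23 - 178} = 39336 + \sqrt{-155} = 39336 + i \sqrt{155}$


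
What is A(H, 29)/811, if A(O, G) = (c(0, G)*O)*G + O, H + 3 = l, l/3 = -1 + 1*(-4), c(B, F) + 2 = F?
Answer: -14112/811 ≈ -17.401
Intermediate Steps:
c(B, F) = -2 + F
l = -15 (l = 3*(-1 + 1*(-4)) = 3*(-1 - 4) = 3*(-5) = -15)
H = -18 (H = -3 - 15 = -18)
A(O, G) = O + G*O*(-2 + G) (A(O, G) = ((-2 + G)*O)*G + O = (O*(-2 + G))*G + O = G*O*(-2 + G) + O = O + G*O*(-2 + G))
A(H, 29)/811 = -18*(1 + 29*(-2 + 29))/811 = -18*(1 + 29*27)*(1/811) = -18*(1 + 783)*(1/811) = -18*784*(1/811) = -14112*1/811 = -14112/811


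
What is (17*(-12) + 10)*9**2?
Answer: -15714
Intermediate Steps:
(17*(-12) + 10)*9**2 = (-204 + 10)*81 = -194*81 = -15714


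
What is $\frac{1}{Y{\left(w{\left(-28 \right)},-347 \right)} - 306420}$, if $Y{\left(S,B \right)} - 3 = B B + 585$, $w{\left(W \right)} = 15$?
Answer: $- \frac{1}{185423} \approx -5.3931 \cdot 10^{-6}$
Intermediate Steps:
$Y{\left(S,B \right)} = 588 + B^{2}$ ($Y{\left(S,B \right)} = 3 + \left(B B + 585\right) = 3 + \left(B^{2} + 585\right) = 3 + \left(585 + B^{2}\right) = 588 + B^{2}$)
$\frac{1}{Y{\left(w{\left(-28 \right)},-347 \right)} - 306420} = \frac{1}{\left(588 + \left(-347\right)^{2}\right) - 306420} = \frac{1}{\left(588 + 120409\right) - 306420} = \frac{1}{120997 - 306420} = \frac{1}{-185423} = - \frac{1}{185423}$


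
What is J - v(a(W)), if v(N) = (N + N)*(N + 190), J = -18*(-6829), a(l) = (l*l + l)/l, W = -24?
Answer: 130604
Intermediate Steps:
a(l) = (l + l**2)/l (a(l) = (l**2 + l)/l = (l + l**2)/l)
J = 122922
v(N) = 2*N*(190 + N) (v(N) = (2*N)*(190 + N) = 2*N*(190 + N))
J - v(a(W)) = 122922 - 2*(1 - 24)*(190 + (1 - 24)) = 122922 - 2*(-23)*(190 - 23) = 122922 - 2*(-23)*167 = 122922 - 1*(-7682) = 122922 + 7682 = 130604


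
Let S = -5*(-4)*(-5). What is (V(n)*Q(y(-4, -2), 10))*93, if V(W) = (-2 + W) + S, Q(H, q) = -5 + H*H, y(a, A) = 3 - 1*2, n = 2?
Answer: 37200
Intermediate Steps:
y(a, A) = 1 (y(a, A) = 3 - 2 = 1)
S = -100 (S = 20*(-5) = -100)
Q(H, q) = -5 + H²
V(W) = -102 + W (V(W) = (-2 + W) - 100 = -102 + W)
(V(n)*Q(y(-4, -2), 10))*93 = ((-102 + 2)*(-5 + 1²))*93 = -100*(-5 + 1)*93 = -100*(-4)*93 = 400*93 = 37200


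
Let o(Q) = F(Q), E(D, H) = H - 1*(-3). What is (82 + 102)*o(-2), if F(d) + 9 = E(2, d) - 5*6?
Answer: -6992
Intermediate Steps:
E(D, H) = 3 + H (E(D, H) = H + 3 = 3 + H)
F(d) = -36 + d (F(d) = -9 + ((3 + d) - 5*6) = -9 + ((3 + d) - 30) = -9 + (-27 + d) = -36 + d)
o(Q) = -36 + Q
(82 + 102)*o(-2) = (82 + 102)*(-36 - 2) = 184*(-38) = -6992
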